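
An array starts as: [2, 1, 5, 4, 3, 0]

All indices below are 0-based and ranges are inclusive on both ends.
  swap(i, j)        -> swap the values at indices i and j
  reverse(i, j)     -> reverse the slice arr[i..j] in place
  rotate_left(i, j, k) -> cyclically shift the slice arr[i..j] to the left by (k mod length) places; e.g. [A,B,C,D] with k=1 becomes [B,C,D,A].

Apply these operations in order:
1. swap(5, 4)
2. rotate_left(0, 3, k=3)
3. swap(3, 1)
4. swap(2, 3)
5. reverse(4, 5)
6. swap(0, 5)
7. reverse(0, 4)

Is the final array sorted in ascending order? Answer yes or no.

Answer: no

Derivation:
After 1 (swap(5, 4)): [2, 1, 5, 4, 0, 3]
After 2 (rotate_left(0, 3, k=3)): [4, 2, 1, 5, 0, 3]
After 3 (swap(3, 1)): [4, 5, 1, 2, 0, 3]
After 4 (swap(2, 3)): [4, 5, 2, 1, 0, 3]
After 5 (reverse(4, 5)): [4, 5, 2, 1, 3, 0]
After 6 (swap(0, 5)): [0, 5, 2, 1, 3, 4]
After 7 (reverse(0, 4)): [3, 1, 2, 5, 0, 4]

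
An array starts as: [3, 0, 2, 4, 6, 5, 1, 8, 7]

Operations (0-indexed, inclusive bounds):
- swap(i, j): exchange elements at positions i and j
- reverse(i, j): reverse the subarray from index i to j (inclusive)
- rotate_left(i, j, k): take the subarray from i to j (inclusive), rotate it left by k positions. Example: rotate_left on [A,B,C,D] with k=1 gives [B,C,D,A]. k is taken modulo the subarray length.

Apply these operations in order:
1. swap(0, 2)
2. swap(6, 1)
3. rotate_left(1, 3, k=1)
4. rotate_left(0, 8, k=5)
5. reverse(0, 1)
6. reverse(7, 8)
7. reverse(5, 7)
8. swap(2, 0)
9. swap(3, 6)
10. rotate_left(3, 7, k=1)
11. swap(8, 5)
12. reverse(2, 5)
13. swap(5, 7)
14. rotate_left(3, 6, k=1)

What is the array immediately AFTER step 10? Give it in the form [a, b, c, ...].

After 1 (swap(0, 2)): [2, 0, 3, 4, 6, 5, 1, 8, 7]
After 2 (swap(6, 1)): [2, 1, 3, 4, 6, 5, 0, 8, 7]
After 3 (rotate_left(1, 3, k=1)): [2, 3, 4, 1, 6, 5, 0, 8, 7]
After 4 (rotate_left(0, 8, k=5)): [5, 0, 8, 7, 2, 3, 4, 1, 6]
After 5 (reverse(0, 1)): [0, 5, 8, 7, 2, 3, 4, 1, 6]
After 6 (reverse(7, 8)): [0, 5, 8, 7, 2, 3, 4, 6, 1]
After 7 (reverse(5, 7)): [0, 5, 8, 7, 2, 6, 4, 3, 1]
After 8 (swap(2, 0)): [8, 5, 0, 7, 2, 6, 4, 3, 1]
After 9 (swap(3, 6)): [8, 5, 0, 4, 2, 6, 7, 3, 1]
After 10 (rotate_left(3, 7, k=1)): [8, 5, 0, 2, 6, 7, 3, 4, 1]

Answer: [8, 5, 0, 2, 6, 7, 3, 4, 1]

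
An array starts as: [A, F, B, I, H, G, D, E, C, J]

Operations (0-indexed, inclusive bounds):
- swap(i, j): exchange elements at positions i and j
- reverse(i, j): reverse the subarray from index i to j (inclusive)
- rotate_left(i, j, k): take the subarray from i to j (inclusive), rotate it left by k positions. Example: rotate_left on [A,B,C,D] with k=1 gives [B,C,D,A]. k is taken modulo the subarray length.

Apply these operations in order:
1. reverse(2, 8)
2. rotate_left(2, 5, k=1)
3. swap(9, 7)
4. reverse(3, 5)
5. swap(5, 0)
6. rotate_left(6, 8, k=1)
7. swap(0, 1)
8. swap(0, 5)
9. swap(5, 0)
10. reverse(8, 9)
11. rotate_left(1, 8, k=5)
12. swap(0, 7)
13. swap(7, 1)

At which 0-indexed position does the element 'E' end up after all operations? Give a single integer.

After 1 (reverse(2, 8)): [A, F, C, E, D, G, H, I, B, J]
After 2 (rotate_left(2, 5, k=1)): [A, F, E, D, G, C, H, I, B, J]
After 3 (swap(9, 7)): [A, F, E, D, G, C, H, J, B, I]
After 4 (reverse(3, 5)): [A, F, E, C, G, D, H, J, B, I]
After 5 (swap(5, 0)): [D, F, E, C, G, A, H, J, B, I]
After 6 (rotate_left(6, 8, k=1)): [D, F, E, C, G, A, J, B, H, I]
After 7 (swap(0, 1)): [F, D, E, C, G, A, J, B, H, I]
After 8 (swap(0, 5)): [A, D, E, C, G, F, J, B, H, I]
After 9 (swap(5, 0)): [F, D, E, C, G, A, J, B, H, I]
After 10 (reverse(8, 9)): [F, D, E, C, G, A, J, B, I, H]
After 11 (rotate_left(1, 8, k=5)): [F, J, B, I, D, E, C, G, A, H]
After 12 (swap(0, 7)): [G, J, B, I, D, E, C, F, A, H]
After 13 (swap(7, 1)): [G, F, B, I, D, E, C, J, A, H]

Answer: 5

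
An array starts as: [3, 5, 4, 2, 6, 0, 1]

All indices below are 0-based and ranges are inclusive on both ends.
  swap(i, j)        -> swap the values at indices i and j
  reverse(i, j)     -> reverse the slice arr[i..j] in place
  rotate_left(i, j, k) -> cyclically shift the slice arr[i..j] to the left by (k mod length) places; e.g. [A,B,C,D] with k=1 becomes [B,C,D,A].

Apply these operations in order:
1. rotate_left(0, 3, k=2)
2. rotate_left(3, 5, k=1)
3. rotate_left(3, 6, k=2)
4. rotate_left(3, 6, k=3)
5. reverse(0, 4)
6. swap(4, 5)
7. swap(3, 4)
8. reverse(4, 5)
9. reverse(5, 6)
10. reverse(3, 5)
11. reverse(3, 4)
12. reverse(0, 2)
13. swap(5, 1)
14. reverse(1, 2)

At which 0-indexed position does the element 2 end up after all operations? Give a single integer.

Answer: 6

Derivation:
After 1 (rotate_left(0, 3, k=2)): [4, 2, 3, 5, 6, 0, 1]
After 2 (rotate_left(3, 5, k=1)): [4, 2, 3, 6, 0, 5, 1]
After 3 (rotate_left(3, 6, k=2)): [4, 2, 3, 5, 1, 6, 0]
After 4 (rotate_left(3, 6, k=3)): [4, 2, 3, 0, 5, 1, 6]
After 5 (reverse(0, 4)): [5, 0, 3, 2, 4, 1, 6]
After 6 (swap(4, 5)): [5, 0, 3, 2, 1, 4, 6]
After 7 (swap(3, 4)): [5, 0, 3, 1, 2, 4, 6]
After 8 (reverse(4, 5)): [5, 0, 3, 1, 4, 2, 6]
After 9 (reverse(5, 6)): [5, 0, 3, 1, 4, 6, 2]
After 10 (reverse(3, 5)): [5, 0, 3, 6, 4, 1, 2]
After 11 (reverse(3, 4)): [5, 0, 3, 4, 6, 1, 2]
After 12 (reverse(0, 2)): [3, 0, 5, 4, 6, 1, 2]
After 13 (swap(5, 1)): [3, 1, 5, 4, 6, 0, 2]
After 14 (reverse(1, 2)): [3, 5, 1, 4, 6, 0, 2]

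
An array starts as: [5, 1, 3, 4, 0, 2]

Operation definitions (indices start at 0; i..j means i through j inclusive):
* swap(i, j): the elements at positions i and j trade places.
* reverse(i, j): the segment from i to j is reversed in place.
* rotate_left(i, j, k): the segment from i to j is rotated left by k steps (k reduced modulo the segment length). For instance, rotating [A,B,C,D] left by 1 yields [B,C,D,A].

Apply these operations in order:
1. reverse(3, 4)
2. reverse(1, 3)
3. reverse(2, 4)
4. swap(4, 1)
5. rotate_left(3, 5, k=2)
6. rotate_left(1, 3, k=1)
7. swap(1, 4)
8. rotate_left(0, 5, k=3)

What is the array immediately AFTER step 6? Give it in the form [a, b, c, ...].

After 1 (reverse(3, 4)): [5, 1, 3, 0, 4, 2]
After 2 (reverse(1, 3)): [5, 0, 3, 1, 4, 2]
After 3 (reverse(2, 4)): [5, 0, 4, 1, 3, 2]
After 4 (swap(4, 1)): [5, 3, 4, 1, 0, 2]
After 5 (rotate_left(3, 5, k=2)): [5, 3, 4, 2, 1, 0]
After 6 (rotate_left(1, 3, k=1)): [5, 4, 2, 3, 1, 0]

Answer: [5, 4, 2, 3, 1, 0]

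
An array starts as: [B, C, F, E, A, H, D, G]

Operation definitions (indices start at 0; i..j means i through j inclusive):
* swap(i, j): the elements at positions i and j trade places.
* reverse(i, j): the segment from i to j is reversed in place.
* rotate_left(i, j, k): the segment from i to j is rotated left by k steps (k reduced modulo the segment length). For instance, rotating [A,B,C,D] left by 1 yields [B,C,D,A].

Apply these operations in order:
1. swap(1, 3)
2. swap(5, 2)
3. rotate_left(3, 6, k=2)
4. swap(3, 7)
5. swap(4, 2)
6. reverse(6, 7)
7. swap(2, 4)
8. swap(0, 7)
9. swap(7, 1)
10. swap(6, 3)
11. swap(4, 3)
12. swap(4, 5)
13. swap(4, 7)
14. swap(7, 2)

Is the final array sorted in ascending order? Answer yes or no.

Answer: yes

Derivation:
After 1 (swap(1, 3)): [B, E, F, C, A, H, D, G]
After 2 (swap(5, 2)): [B, E, H, C, A, F, D, G]
After 3 (rotate_left(3, 6, k=2)): [B, E, H, F, D, C, A, G]
After 4 (swap(3, 7)): [B, E, H, G, D, C, A, F]
After 5 (swap(4, 2)): [B, E, D, G, H, C, A, F]
After 6 (reverse(6, 7)): [B, E, D, G, H, C, F, A]
After 7 (swap(2, 4)): [B, E, H, G, D, C, F, A]
After 8 (swap(0, 7)): [A, E, H, G, D, C, F, B]
After 9 (swap(7, 1)): [A, B, H, G, D, C, F, E]
After 10 (swap(6, 3)): [A, B, H, F, D, C, G, E]
After 11 (swap(4, 3)): [A, B, H, D, F, C, G, E]
After 12 (swap(4, 5)): [A, B, H, D, C, F, G, E]
After 13 (swap(4, 7)): [A, B, H, D, E, F, G, C]
After 14 (swap(7, 2)): [A, B, C, D, E, F, G, H]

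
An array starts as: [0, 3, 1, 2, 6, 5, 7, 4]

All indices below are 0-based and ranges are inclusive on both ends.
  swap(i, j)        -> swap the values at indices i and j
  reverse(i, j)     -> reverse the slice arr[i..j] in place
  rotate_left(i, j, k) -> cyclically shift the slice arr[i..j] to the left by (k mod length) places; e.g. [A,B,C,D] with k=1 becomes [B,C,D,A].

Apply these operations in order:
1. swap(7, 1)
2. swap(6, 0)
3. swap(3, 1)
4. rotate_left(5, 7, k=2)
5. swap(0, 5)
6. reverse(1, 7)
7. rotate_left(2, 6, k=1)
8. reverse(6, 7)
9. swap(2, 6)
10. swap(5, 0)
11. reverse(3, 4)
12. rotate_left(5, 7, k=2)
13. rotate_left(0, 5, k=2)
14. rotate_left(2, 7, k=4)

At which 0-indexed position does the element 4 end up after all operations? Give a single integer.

After 1 (swap(7, 1)): [0, 4, 1, 2, 6, 5, 7, 3]
After 2 (swap(6, 0)): [7, 4, 1, 2, 6, 5, 0, 3]
After 3 (swap(3, 1)): [7, 2, 1, 4, 6, 5, 0, 3]
After 4 (rotate_left(5, 7, k=2)): [7, 2, 1, 4, 6, 3, 5, 0]
After 5 (swap(0, 5)): [3, 2, 1, 4, 6, 7, 5, 0]
After 6 (reverse(1, 7)): [3, 0, 5, 7, 6, 4, 1, 2]
After 7 (rotate_left(2, 6, k=1)): [3, 0, 7, 6, 4, 1, 5, 2]
After 8 (reverse(6, 7)): [3, 0, 7, 6, 4, 1, 2, 5]
After 9 (swap(2, 6)): [3, 0, 2, 6, 4, 1, 7, 5]
After 10 (swap(5, 0)): [1, 0, 2, 6, 4, 3, 7, 5]
After 11 (reverse(3, 4)): [1, 0, 2, 4, 6, 3, 7, 5]
After 12 (rotate_left(5, 7, k=2)): [1, 0, 2, 4, 6, 5, 3, 7]
After 13 (rotate_left(0, 5, k=2)): [2, 4, 6, 5, 1, 0, 3, 7]
After 14 (rotate_left(2, 7, k=4)): [2, 4, 3, 7, 6, 5, 1, 0]

Answer: 1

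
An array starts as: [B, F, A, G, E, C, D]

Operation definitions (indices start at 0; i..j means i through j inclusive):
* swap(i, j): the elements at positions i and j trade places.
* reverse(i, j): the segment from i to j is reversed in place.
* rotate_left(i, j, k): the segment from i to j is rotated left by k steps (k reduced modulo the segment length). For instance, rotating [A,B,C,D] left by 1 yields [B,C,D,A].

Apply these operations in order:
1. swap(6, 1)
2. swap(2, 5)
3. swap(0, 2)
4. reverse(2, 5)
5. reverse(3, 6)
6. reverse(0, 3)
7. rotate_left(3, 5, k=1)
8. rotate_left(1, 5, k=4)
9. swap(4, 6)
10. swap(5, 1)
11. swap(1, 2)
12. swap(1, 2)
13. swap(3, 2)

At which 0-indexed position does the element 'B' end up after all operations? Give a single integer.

After 1 (swap(6, 1)): [B, D, A, G, E, C, F]
After 2 (swap(2, 5)): [B, D, C, G, E, A, F]
After 3 (swap(0, 2)): [C, D, B, G, E, A, F]
After 4 (reverse(2, 5)): [C, D, A, E, G, B, F]
After 5 (reverse(3, 6)): [C, D, A, F, B, G, E]
After 6 (reverse(0, 3)): [F, A, D, C, B, G, E]
After 7 (rotate_left(3, 5, k=1)): [F, A, D, B, G, C, E]
After 8 (rotate_left(1, 5, k=4)): [F, C, A, D, B, G, E]
After 9 (swap(4, 6)): [F, C, A, D, E, G, B]
After 10 (swap(5, 1)): [F, G, A, D, E, C, B]
After 11 (swap(1, 2)): [F, A, G, D, E, C, B]
After 12 (swap(1, 2)): [F, G, A, D, E, C, B]
After 13 (swap(3, 2)): [F, G, D, A, E, C, B]

Answer: 6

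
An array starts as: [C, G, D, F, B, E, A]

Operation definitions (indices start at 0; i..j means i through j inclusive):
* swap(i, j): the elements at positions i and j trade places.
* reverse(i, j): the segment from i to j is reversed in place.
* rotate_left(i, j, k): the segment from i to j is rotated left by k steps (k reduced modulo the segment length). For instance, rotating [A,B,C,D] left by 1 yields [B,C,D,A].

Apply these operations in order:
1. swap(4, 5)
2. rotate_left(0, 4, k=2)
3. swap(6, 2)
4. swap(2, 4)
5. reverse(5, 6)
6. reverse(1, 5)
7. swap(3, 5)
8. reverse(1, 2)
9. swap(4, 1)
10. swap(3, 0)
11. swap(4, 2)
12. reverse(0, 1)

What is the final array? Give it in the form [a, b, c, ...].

After 1 (swap(4, 5)): [C, G, D, F, E, B, A]
After 2 (rotate_left(0, 4, k=2)): [D, F, E, C, G, B, A]
After 3 (swap(6, 2)): [D, F, A, C, G, B, E]
After 4 (swap(2, 4)): [D, F, G, C, A, B, E]
After 5 (reverse(5, 6)): [D, F, G, C, A, E, B]
After 6 (reverse(1, 5)): [D, E, A, C, G, F, B]
After 7 (swap(3, 5)): [D, E, A, F, G, C, B]
After 8 (reverse(1, 2)): [D, A, E, F, G, C, B]
After 9 (swap(4, 1)): [D, G, E, F, A, C, B]
After 10 (swap(3, 0)): [F, G, E, D, A, C, B]
After 11 (swap(4, 2)): [F, G, A, D, E, C, B]
After 12 (reverse(0, 1)): [G, F, A, D, E, C, B]

Answer: [G, F, A, D, E, C, B]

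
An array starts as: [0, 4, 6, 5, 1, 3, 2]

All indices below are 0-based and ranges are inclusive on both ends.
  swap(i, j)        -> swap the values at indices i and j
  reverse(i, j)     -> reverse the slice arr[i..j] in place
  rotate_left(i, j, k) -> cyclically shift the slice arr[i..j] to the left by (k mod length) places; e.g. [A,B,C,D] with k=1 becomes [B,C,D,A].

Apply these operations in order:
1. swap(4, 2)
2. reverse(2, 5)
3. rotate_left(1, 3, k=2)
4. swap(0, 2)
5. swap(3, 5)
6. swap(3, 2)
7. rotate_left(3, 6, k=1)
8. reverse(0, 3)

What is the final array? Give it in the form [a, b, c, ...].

After 1 (swap(4, 2)): [0, 4, 1, 5, 6, 3, 2]
After 2 (reverse(2, 5)): [0, 4, 3, 6, 5, 1, 2]
After 3 (rotate_left(1, 3, k=2)): [0, 6, 4, 3, 5, 1, 2]
After 4 (swap(0, 2)): [4, 6, 0, 3, 5, 1, 2]
After 5 (swap(3, 5)): [4, 6, 0, 1, 5, 3, 2]
After 6 (swap(3, 2)): [4, 6, 1, 0, 5, 3, 2]
After 7 (rotate_left(3, 6, k=1)): [4, 6, 1, 5, 3, 2, 0]
After 8 (reverse(0, 3)): [5, 1, 6, 4, 3, 2, 0]

Answer: [5, 1, 6, 4, 3, 2, 0]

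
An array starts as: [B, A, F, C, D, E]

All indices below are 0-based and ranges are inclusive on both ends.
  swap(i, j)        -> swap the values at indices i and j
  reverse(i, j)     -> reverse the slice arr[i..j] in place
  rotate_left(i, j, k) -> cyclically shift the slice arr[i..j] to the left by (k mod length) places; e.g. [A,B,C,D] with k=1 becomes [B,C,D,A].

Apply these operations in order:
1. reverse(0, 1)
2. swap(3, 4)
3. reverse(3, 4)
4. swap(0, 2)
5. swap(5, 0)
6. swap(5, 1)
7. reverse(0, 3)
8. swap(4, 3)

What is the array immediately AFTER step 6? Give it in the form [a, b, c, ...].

Answer: [E, F, A, C, D, B]

Derivation:
After 1 (reverse(0, 1)): [A, B, F, C, D, E]
After 2 (swap(3, 4)): [A, B, F, D, C, E]
After 3 (reverse(3, 4)): [A, B, F, C, D, E]
After 4 (swap(0, 2)): [F, B, A, C, D, E]
After 5 (swap(5, 0)): [E, B, A, C, D, F]
After 6 (swap(5, 1)): [E, F, A, C, D, B]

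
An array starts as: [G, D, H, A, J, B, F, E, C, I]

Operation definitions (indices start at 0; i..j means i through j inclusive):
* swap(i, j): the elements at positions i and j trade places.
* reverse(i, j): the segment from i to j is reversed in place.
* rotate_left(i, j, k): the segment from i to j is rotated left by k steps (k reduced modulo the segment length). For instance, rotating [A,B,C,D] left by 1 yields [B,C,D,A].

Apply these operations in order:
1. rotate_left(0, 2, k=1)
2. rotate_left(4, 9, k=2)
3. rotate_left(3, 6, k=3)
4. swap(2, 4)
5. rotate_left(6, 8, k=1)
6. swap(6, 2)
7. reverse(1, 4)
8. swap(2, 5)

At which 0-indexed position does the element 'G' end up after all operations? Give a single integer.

Answer: 1

Derivation:
After 1 (rotate_left(0, 2, k=1)): [D, H, G, A, J, B, F, E, C, I]
After 2 (rotate_left(4, 9, k=2)): [D, H, G, A, F, E, C, I, J, B]
After 3 (rotate_left(3, 6, k=3)): [D, H, G, C, A, F, E, I, J, B]
After 4 (swap(2, 4)): [D, H, A, C, G, F, E, I, J, B]
After 5 (rotate_left(6, 8, k=1)): [D, H, A, C, G, F, I, J, E, B]
After 6 (swap(6, 2)): [D, H, I, C, G, F, A, J, E, B]
After 7 (reverse(1, 4)): [D, G, C, I, H, F, A, J, E, B]
After 8 (swap(2, 5)): [D, G, F, I, H, C, A, J, E, B]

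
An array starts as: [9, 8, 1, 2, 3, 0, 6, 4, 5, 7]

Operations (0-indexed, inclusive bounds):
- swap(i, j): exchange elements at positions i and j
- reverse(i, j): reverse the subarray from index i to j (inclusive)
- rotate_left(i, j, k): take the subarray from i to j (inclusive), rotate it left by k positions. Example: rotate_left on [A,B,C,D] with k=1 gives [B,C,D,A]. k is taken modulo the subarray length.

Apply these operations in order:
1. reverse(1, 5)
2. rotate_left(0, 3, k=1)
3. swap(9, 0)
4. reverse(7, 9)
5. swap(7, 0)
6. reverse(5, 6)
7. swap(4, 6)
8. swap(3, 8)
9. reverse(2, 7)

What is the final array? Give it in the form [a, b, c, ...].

Answer: [0, 3, 7, 1, 6, 8, 5, 2, 9, 4]

Derivation:
After 1 (reverse(1, 5)): [9, 0, 3, 2, 1, 8, 6, 4, 5, 7]
After 2 (rotate_left(0, 3, k=1)): [0, 3, 2, 9, 1, 8, 6, 4, 5, 7]
After 3 (swap(9, 0)): [7, 3, 2, 9, 1, 8, 6, 4, 5, 0]
After 4 (reverse(7, 9)): [7, 3, 2, 9, 1, 8, 6, 0, 5, 4]
After 5 (swap(7, 0)): [0, 3, 2, 9, 1, 8, 6, 7, 5, 4]
After 6 (reverse(5, 6)): [0, 3, 2, 9, 1, 6, 8, 7, 5, 4]
After 7 (swap(4, 6)): [0, 3, 2, 9, 8, 6, 1, 7, 5, 4]
After 8 (swap(3, 8)): [0, 3, 2, 5, 8, 6, 1, 7, 9, 4]
After 9 (reverse(2, 7)): [0, 3, 7, 1, 6, 8, 5, 2, 9, 4]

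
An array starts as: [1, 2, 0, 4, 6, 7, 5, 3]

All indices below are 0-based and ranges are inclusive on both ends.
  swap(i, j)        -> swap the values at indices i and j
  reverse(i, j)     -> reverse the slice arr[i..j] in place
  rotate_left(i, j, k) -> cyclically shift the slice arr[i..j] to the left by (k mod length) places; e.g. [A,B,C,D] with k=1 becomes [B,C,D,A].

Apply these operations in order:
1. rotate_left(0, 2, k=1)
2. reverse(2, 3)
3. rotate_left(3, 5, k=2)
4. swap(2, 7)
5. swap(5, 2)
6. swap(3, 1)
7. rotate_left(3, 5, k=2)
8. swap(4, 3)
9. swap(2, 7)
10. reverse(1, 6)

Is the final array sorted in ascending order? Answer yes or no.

After 1 (rotate_left(0, 2, k=1)): [2, 0, 1, 4, 6, 7, 5, 3]
After 2 (reverse(2, 3)): [2, 0, 4, 1, 6, 7, 5, 3]
After 3 (rotate_left(3, 5, k=2)): [2, 0, 4, 7, 1, 6, 5, 3]
After 4 (swap(2, 7)): [2, 0, 3, 7, 1, 6, 5, 4]
After 5 (swap(5, 2)): [2, 0, 6, 7, 1, 3, 5, 4]
After 6 (swap(3, 1)): [2, 7, 6, 0, 1, 3, 5, 4]
After 7 (rotate_left(3, 5, k=2)): [2, 7, 6, 3, 0, 1, 5, 4]
After 8 (swap(4, 3)): [2, 7, 6, 0, 3, 1, 5, 4]
After 9 (swap(2, 7)): [2, 7, 4, 0, 3, 1, 5, 6]
After 10 (reverse(1, 6)): [2, 5, 1, 3, 0, 4, 7, 6]

Answer: no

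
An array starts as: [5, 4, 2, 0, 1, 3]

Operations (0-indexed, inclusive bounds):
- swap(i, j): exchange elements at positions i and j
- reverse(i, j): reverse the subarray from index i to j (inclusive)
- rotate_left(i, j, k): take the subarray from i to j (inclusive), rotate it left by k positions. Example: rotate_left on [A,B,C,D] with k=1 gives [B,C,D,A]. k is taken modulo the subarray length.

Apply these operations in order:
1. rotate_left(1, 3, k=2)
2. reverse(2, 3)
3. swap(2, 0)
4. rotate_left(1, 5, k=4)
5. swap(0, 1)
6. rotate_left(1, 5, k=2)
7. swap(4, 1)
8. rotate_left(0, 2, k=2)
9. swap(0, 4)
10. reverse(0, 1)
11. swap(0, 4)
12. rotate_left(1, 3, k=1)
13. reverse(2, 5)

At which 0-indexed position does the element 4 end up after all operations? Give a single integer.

Answer: 0

Derivation:
After 1 (rotate_left(1, 3, k=2)): [5, 0, 4, 2, 1, 3]
After 2 (reverse(2, 3)): [5, 0, 2, 4, 1, 3]
After 3 (swap(2, 0)): [2, 0, 5, 4, 1, 3]
After 4 (rotate_left(1, 5, k=4)): [2, 3, 0, 5, 4, 1]
After 5 (swap(0, 1)): [3, 2, 0, 5, 4, 1]
After 6 (rotate_left(1, 5, k=2)): [3, 5, 4, 1, 2, 0]
After 7 (swap(4, 1)): [3, 2, 4, 1, 5, 0]
After 8 (rotate_left(0, 2, k=2)): [4, 3, 2, 1, 5, 0]
After 9 (swap(0, 4)): [5, 3, 2, 1, 4, 0]
After 10 (reverse(0, 1)): [3, 5, 2, 1, 4, 0]
After 11 (swap(0, 4)): [4, 5, 2, 1, 3, 0]
After 12 (rotate_left(1, 3, k=1)): [4, 2, 1, 5, 3, 0]
After 13 (reverse(2, 5)): [4, 2, 0, 3, 5, 1]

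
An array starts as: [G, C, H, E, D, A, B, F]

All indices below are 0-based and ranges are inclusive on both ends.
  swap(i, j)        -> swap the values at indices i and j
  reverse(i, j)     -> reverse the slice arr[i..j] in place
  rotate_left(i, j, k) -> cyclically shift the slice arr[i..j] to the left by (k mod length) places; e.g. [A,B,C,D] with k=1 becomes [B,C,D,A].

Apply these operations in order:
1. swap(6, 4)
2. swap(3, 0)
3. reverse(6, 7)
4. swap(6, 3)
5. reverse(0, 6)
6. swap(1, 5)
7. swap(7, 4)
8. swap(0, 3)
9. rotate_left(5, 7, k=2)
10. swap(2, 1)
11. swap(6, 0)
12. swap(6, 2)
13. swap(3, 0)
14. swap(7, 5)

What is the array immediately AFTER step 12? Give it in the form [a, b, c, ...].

After 1 (swap(6, 4)): [G, C, H, E, B, A, D, F]
After 2 (swap(3, 0)): [E, C, H, G, B, A, D, F]
After 3 (reverse(6, 7)): [E, C, H, G, B, A, F, D]
After 4 (swap(6, 3)): [E, C, H, F, B, A, G, D]
After 5 (reverse(0, 6)): [G, A, B, F, H, C, E, D]
After 6 (swap(1, 5)): [G, C, B, F, H, A, E, D]
After 7 (swap(7, 4)): [G, C, B, F, D, A, E, H]
After 8 (swap(0, 3)): [F, C, B, G, D, A, E, H]
After 9 (rotate_left(5, 7, k=2)): [F, C, B, G, D, H, A, E]
After 10 (swap(2, 1)): [F, B, C, G, D, H, A, E]
After 11 (swap(6, 0)): [A, B, C, G, D, H, F, E]
After 12 (swap(6, 2)): [A, B, F, G, D, H, C, E]

Answer: [A, B, F, G, D, H, C, E]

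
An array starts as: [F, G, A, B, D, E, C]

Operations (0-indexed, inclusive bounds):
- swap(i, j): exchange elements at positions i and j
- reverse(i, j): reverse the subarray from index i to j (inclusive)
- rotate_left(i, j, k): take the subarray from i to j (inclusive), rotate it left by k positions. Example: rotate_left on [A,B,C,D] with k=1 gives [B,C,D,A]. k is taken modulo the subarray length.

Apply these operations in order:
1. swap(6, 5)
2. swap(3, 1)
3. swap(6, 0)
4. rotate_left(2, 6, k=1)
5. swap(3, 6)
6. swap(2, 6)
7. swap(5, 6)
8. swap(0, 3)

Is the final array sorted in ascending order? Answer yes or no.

Answer: no

Derivation:
After 1 (swap(6, 5)): [F, G, A, B, D, C, E]
After 2 (swap(3, 1)): [F, B, A, G, D, C, E]
After 3 (swap(6, 0)): [E, B, A, G, D, C, F]
After 4 (rotate_left(2, 6, k=1)): [E, B, G, D, C, F, A]
After 5 (swap(3, 6)): [E, B, G, A, C, F, D]
After 6 (swap(2, 6)): [E, B, D, A, C, F, G]
After 7 (swap(5, 6)): [E, B, D, A, C, G, F]
After 8 (swap(0, 3)): [A, B, D, E, C, G, F]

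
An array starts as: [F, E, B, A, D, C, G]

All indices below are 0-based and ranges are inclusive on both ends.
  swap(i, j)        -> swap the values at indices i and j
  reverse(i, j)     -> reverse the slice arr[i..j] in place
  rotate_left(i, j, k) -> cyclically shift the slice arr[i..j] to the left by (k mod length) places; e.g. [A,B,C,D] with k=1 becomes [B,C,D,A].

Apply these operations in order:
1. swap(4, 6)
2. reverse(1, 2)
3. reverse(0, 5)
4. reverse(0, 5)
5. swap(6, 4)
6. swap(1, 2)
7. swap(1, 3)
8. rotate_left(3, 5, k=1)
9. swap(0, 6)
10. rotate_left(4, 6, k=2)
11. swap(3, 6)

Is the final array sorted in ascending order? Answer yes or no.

Answer: no

Derivation:
After 1 (swap(4, 6)): [F, E, B, A, G, C, D]
After 2 (reverse(1, 2)): [F, B, E, A, G, C, D]
After 3 (reverse(0, 5)): [C, G, A, E, B, F, D]
After 4 (reverse(0, 5)): [F, B, E, A, G, C, D]
After 5 (swap(6, 4)): [F, B, E, A, D, C, G]
After 6 (swap(1, 2)): [F, E, B, A, D, C, G]
After 7 (swap(1, 3)): [F, A, B, E, D, C, G]
After 8 (rotate_left(3, 5, k=1)): [F, A, B, D, C, E, G]
After 9 (swap(0, 6)): [G, A, B, D, C, E, F]
After 10 (rotate_left(4, 6, k=2)): [G, A, B, D, F, C, E]
After 11 (swap(3, 6)): [G, A, B, E, F, C, D]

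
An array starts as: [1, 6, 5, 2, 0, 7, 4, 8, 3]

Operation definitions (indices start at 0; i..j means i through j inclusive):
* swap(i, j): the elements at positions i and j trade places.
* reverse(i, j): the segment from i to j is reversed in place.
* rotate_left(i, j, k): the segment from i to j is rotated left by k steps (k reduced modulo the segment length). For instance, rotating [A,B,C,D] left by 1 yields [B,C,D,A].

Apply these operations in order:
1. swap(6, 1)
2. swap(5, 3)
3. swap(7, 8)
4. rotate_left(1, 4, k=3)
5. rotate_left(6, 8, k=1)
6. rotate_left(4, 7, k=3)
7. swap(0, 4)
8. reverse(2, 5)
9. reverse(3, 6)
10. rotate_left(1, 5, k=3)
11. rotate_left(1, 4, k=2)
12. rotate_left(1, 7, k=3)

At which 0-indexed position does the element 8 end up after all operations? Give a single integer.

After 1 (swap(6, 1)): [1, 4, 5, 2, 0, 7, 6, 8, 3]
After 2 (swap(5, 3)): [1, 4, 5, 7, 0, 2, 6, 8, 3]
After 3 (swap(7, 8)): [1, 4, 5, 7, 0, 2, 6, 3, 8]
After 4 (rotate_left(1, 4, k=3)): [1, 0, 4, 5, 7, 2, 6, 3, 8]
After 5 (rotate_left(6, 8, k=1)): [1, 0, 4, 5, 7, 2, 3, 8, 6]
After 6 (rotate_left(4, 7, k=3)): [1, 0, 4, 5, 8, 7, 2, 3, 6]
After 7 (swap(0, 4)): [8, 0, 4, 5, 1, 7, 2, 3, 6]
After 8 (reverse(2, 5)): [8, 0, 7, 1, 5, 4, 2, 3, 6]
After 9 (reverse(3, 6)): [8, 0, 7, 2, 4, 5, 1, 3, 6]
After 10 (rotate_left(1, 5, k=3)): [8, 4, 5, 0, 7, 2, 1, 3, 6]
After 11 (rotate_left(1, 4, k=2)): [8, 0, 7, 4, 5, 2, 1, 3, 6]
After 12 (rotate_left(1, 7, k=3)): [8, 5, 2, 1, 3, 0, 7, 4, 6]

Answer: 0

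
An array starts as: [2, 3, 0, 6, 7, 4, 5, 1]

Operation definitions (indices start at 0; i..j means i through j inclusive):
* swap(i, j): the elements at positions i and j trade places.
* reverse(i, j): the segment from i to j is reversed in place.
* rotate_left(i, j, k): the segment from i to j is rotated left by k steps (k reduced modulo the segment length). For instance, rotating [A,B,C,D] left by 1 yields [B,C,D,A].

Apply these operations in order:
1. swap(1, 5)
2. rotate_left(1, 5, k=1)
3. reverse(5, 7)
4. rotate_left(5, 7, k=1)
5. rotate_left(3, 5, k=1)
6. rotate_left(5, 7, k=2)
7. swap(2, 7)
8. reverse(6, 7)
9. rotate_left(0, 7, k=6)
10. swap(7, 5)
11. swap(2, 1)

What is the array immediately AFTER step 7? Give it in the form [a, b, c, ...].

After 1 (swap(1, 5)): [2, 4, 0, 6, 7, 3, 5, 1]
After 2 (rotate_left(1, 5, k=1)): [2, 0, 6, 7, 3, 4, 5, 1]
After 3 (reverse(5, 7)): [2, 0, 6, 7, 3, 1, 5, 4]
After 4 (rotate_left(5, 7, k=1)): [2, 0, 6, 7, 3, 5, 4, 1]
After 5 (rotate_left(3, 5, k=1)): [2, 0, 6, 3, 5, 7, 4, 1]
After 6 (rotate_left(5, 7, k=2)): [2, 0, 6, 3, 5, 1, 7, 4]
After 7 (swap(2, 7)): [2, 0, 4, 3, 5, 1, 7, 6]

Answer: [2, 0, 4, 3, 5, 1, 7, 6]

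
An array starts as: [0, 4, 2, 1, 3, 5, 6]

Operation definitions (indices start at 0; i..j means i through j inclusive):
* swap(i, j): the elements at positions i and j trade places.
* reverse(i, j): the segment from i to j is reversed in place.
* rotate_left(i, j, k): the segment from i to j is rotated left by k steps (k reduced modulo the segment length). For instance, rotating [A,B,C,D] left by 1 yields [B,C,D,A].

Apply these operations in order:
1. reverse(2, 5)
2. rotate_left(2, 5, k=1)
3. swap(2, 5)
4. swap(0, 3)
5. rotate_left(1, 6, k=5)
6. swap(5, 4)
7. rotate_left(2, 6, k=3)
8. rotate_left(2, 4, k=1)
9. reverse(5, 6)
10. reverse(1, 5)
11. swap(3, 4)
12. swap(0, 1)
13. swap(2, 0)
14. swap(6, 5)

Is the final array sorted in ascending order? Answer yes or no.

Answer: yes

Derivation:
After 1 (reverse(2, 5)): [0, 4, 5, 3, 1, 2, 6]
After 2 (rotate_left(2, 5, k=1)): [0, 4, 3, 1, 2, 5, 6]
After 3 (swap(2, 5)): [0, 4, 5, 1, 2, 3, 6]
After 4 (swap(0, 3)): [1, 4, 5, 0, 2, 3, 6]
After 5 (rotate_left(1, 6, k=5)): [1, 6, 4, 5, 0, 2, 3]
After 6 (swap(5, 4)): [1, 6, 4, 5, 2, 0, 3]
After 7 (rotate_left(2, 6, k=3)): [1, 6, 0, 3, 4, 5, 2]
After 8 (rotate_left(2, 4, k=1)): [1, 6, 3, 4, 0, 5, 2]
After 9 (reverse(5, 6)): [1, 6, 3, 4, 0, 2, 5]
After 10 (reverse(1, 5)): [1, 2, 0, 4, 3, 6, 5]
After 11 (swap(3, 4)): [1, 2, 0, 3, 4, 6, 5]
After 12 (swap(0, 1)): [2, 1, 0, 3, 4, 6, 5]
After 13 (swap(2, 0)): [0, 1, 2, 3, 4, 6, 5]
After 14 (swap(6, 5)): [0, 1, 2, 3, 4, 5, 6]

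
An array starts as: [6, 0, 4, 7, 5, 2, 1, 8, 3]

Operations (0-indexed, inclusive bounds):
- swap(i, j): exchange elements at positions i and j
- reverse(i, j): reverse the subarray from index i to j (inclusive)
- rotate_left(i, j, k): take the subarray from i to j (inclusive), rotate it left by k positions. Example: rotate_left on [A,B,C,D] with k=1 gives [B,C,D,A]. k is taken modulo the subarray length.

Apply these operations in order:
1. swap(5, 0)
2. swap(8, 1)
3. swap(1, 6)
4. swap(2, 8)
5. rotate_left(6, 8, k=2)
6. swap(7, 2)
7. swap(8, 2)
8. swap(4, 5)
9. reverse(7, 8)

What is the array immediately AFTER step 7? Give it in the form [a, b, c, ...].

Answer: [2, 1, 8, 7, 5, 6, 4, 0, 3]

Derivation:
After 1 (swap(5, 0)): [2, 0, 4, 7, 5, 6, 1, 8, 3]
After 2 (swap(8, 1)): [2, 3, 4, 7, 5, 6, 1, 8, 0]
After 3 (swap(1, 6)): [2, 1, 4, 7, 5, 6, 3, 8, 0]
After 4 (swap(2, 8)): [2, 1, 0, 7, 5, 6, 3, 8, 4]
After 5 (rotate_left(6, 8, k=2)): [2, 1, 0, 7, 5, 6, 4, 3, 8]
After 6 (swap(7, 2)): [2, 1, 3, 7, 5, 6, 4, 0, 8]
After 7 (swap(8, 2)): [2, 1, 8, 7, 5, 6, 4, 0, 3]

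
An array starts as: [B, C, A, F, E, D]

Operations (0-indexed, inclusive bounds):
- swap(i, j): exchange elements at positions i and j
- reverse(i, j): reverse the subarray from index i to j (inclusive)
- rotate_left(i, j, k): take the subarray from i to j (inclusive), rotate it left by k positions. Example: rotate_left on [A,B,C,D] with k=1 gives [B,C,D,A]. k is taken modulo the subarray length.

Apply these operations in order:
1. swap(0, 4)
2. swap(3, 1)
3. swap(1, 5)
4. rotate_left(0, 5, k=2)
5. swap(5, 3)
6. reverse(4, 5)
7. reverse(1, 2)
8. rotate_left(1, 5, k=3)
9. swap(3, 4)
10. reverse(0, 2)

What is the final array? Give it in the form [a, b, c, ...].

Answer: [E, F, A, C, B, D]

Derivation:
After 1 (swap(0, 4)): [E, C, A, F, B, D]
After 2 (swap(3, 1)): [E, F, A, C, B, D]
After 3 (swap(1, 5)): [E, D, A, C, B, F]
After 4 (rotate_left(0, 5, k=2)): [A, C, B, F, E, D]
After 5 (swap(5, 3)): [A, C, B, D, E, F]
After 6 (reverse(4, 5)): [A, C, B, D, F, E]
After 7 (reverse(1, 2)): [A, B, C, D, F, E]
After 8 (rotate_left(1, 5, k=3)): [A, F, E, B, C, D]
After 9 (swap(3, 4)): [A, F, E, C, B, D]
After 10 (reverse(0, 2)): [E, F, A, C, B, D]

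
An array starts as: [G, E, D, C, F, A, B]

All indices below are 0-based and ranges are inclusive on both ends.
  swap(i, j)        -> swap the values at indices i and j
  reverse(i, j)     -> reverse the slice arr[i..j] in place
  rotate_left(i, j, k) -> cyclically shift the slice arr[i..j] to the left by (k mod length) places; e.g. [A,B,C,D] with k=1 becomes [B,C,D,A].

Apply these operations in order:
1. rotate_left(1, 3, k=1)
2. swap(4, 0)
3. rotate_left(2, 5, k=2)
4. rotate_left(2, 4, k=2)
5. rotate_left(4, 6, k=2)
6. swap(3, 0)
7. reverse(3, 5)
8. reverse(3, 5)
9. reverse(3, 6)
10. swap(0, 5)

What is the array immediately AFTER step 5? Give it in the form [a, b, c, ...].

After 1 (rotate_left(1, 3, k=1)): [G, D, C, E, F, A, B]
After 2 (swap(4, 0)): [F, D, C, E, G, A, B]
After 3 (rotate_left(2, 5, k=2)): [F, D, G, A, C, E, B]
After 4 (rotate_left(2, 4, k=2)): [F, D, C, G, A, E, B]
After 5 (rotate_left(4, 6, k=2)): [F, D, C, G, B, A, E]

Answer: [F, D, C, G, B, A, E]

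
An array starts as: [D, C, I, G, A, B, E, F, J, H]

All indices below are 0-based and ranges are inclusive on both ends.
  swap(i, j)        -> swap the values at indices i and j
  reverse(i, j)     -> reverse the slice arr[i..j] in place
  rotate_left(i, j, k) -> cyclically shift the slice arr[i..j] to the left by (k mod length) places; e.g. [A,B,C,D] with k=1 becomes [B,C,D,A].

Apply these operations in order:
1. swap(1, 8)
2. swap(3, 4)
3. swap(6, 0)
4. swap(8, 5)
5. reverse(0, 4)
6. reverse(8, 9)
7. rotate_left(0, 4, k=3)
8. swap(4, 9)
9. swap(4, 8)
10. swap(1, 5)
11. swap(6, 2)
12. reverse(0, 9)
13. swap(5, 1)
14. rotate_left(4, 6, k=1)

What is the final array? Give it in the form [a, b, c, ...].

Answer: [I, H, F, G, B, A, E, D, C, J]

Derivation:
After 1 (swap(1, 8)): [D, J, I, G, A, B, E, F, C, H]
After 2 (swap(3, 4)): [D, J, I, A, G, B, E, F, C, H]
After 3 (swap(6, 0)): [E, J, I, A, G, B, D, F, C, H]
After 4 (swap(8, 5)): [E, J, I, A, G, C, D, F, B, H]
After 5 (reverse(0, 4)): [G, A, I, J, E, C, D, F, B, H]
After 6 (reverse(8, 9)): [G, A, I, J, E, C, D, F, H, B]
After 7 (rotate_left(0, 4, k=3)): [J, E, G, A, I, C, D, F, H, B]
After 8 (swap(4, 9)): [J, E, G, A, B, C, D, F, H, I]
After 9 (swap(4, 8)): [J, E, G, A, H, C, D, F, B, I]
After 10 (swap(1, 5)): [J, C, G, A, H, E, D, F, B, I]
After 11 (swap(6, 2)): [J, C, D, A, H, E, G, F, B, I]
After 12 (reverse(0, 9)): [I, B, F, G, E, H, A, D, C, J]
After 13 (swap(5, 1)): [I, H, F, G, E, B, A, D, C, J]
After 14 (rotate_left(4, 6, k=1)): [I, H, F, G, B, A, E, D, C, J]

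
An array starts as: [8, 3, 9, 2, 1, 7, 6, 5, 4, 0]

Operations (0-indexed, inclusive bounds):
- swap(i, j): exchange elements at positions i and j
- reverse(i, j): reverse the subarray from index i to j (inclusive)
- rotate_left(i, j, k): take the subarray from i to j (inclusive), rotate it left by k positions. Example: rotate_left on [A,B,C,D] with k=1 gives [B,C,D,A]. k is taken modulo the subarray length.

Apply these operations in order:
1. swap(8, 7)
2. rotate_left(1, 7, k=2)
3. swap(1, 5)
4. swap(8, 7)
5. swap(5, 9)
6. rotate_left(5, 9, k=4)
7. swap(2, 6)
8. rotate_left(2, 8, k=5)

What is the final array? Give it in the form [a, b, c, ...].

Answer: [8, 4, 3, 5, 0, 7, 6, 2, 1, 9]

Derivation:
After 1 (swap(8, 7)): [8, 3, 9, 2, 1, 7, 6, 4, 5, 0]
After 2 (rotate_left(1, 7, k=2)): [8, 2, 1, 7, 6, 4, 3, 9, 5, 0]
After 3 (swap(1, 5)): [8, 4, 1, 7, 6, 2, 3, 9, 5, 0]
After 4 (swap(8, 7)): [8, 4, 1, 7, 6, 2, 3, 5, 9, 0]
After 5 (swap(5, 9)): [8, 4, 1, 7, 6, 0, 3, 5, 9, 2]
After 6 (rotate_left(5, 9, k=4)): [8, 4, 1, 7, 6, 2, 0, 3, 5, 9]
After 7 (swap(2, 6)): [8, 4, 0, 7, 6, 2, 1, 3, 5, 9]
After 8 (rotate_left(2, 8, k=5)): [8, 4, 3, 5, 0, 7, 6, 2, 1, 9]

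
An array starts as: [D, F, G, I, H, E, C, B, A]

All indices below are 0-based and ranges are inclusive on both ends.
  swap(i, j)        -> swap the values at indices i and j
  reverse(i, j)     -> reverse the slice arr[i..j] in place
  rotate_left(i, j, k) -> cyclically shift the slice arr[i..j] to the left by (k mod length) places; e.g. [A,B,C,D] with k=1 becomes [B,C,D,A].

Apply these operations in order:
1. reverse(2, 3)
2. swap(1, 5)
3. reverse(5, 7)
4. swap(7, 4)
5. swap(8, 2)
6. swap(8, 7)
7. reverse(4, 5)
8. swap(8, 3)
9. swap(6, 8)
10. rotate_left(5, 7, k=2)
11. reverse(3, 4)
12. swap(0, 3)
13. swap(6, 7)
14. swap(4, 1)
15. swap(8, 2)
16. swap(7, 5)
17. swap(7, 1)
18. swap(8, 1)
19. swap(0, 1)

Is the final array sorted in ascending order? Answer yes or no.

After 1 (reverse(2, 3)): [D, F, I, G, H, E, C, B, A]
After 2 (swap(1, 5)): [D, E, I, G, H, F, C, B, A]
After 3 (reverse(5, 7)): [D, E, I, G, H, B, C, F, A]
After 4 (swap(7, 4)): [D, E, I, G, F, B, C, H, A]
After 5 (swap(8, 2)): [D, E, A, G, F, B, C, H, I]
After 6 (swap(8, 7)): [D, E, A, G, F, B, C, I, H]
After 7 (reverse(4, 5)): [D, E, A, G, B, F, C, I, H]
After 8 (swap(8, 3)): [D, E, A, H, B, F, C, I, G]
After 9 (swap(6, 8)): [D, E, A, H, B, F, G, I, C]
After 10 (rotate_left(5, 7, k=2)): [D, E, A, H, B, I, F, G, C]
After 11 (reverse(3, 4)): [D, E, A, B, H, I, F, G, C]
After 12 (swap(0, 3)): [B, E, A, D, H, I, F, G, C]
After 13 (swap(6, 7)): [B, E, A, D, H, I, G, F, C]
After 14 (swap(4, 1)): [B, H, A, D, E, I, G, F, C]
After 15 (swap(8, 2)): [B, H, C, D, E, I, G, F, A]
After 16 (swap(7, 5)): [B, H, C, D, E, F, G, I, A]
After 17 (swap(7, 1)): [B, I, C, D, E, F, G, H, A]
After 18 (swap(8, 1)): [B, A, C, D, E, F, G, H, I]
After 19 (swap(0, 1)): [A, B, C, D, E, F, G, H, I]

Answer: yes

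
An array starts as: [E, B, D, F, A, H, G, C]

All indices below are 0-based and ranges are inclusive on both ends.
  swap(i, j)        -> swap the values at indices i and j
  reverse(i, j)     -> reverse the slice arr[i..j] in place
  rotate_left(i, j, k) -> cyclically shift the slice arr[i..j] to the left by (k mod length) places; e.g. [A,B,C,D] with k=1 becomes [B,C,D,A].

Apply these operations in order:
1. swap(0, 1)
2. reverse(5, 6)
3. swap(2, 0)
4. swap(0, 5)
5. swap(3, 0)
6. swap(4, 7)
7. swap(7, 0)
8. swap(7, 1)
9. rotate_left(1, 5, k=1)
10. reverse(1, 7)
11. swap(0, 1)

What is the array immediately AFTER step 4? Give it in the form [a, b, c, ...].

Answer: [G, E, B, F, A, D, H, C]

Derivation:
After 1 (swap(0, 1)): [B, E, D, F, A, H, G, C]
After 2 (reverse(5, 6)): [B, E, D, F, A, G, H, C]
After 3 (swap(2, 0)): [D, E, B, F, A, G, H, C]
After 4 (swap(0, 5)): [G, E, B, F, A, D, H, C]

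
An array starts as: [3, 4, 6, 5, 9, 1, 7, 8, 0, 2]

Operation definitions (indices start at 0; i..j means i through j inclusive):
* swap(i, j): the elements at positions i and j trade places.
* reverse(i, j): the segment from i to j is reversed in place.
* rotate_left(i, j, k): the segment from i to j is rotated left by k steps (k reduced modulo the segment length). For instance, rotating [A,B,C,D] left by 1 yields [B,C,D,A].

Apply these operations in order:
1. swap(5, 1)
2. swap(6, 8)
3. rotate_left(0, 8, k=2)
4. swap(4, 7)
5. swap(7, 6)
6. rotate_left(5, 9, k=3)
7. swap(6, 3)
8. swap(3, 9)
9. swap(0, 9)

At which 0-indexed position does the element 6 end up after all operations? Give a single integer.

Answer: 9

Derivation:
After 1 (swap(5, 1)): [3, 1, 6, 5, 9, 4, 7, 8, 0, 2]
After 2 (swap(6, 8)): [3, 1, 6, 5, 9, 4, 0, 8, 7, 2]
After 3 (rotate_left(0, 8, k=2)): [6, 5, 9, 4, 0, 8, 7, 3, 1, 2]
After 4 (swap(4, 7)): [6, 5, 9, 4, 3, 8, 7, 0, 1, 2]
After 5 (swap(7, 6)): [6, 5, 9, 4, 3, 8, 0, 7, 1, 2]
After 6 (rotate_left(5, 9, k=3)): [6, 5, 9, 4, 3, 1, 2, 8, 0, 7]
After 7 (swap(6, 3)): [6, 5, 9, 2, 3, 1, 4, 8, 0, 7]
After 8 (swap(3, 9)): [6, 5, 9, 7, 3, 1, 4, 8, 0, 2]
After 9 (swap(0, 9)): [2, 5, 9, 7, 3, 1, 4, 8, 0, 6]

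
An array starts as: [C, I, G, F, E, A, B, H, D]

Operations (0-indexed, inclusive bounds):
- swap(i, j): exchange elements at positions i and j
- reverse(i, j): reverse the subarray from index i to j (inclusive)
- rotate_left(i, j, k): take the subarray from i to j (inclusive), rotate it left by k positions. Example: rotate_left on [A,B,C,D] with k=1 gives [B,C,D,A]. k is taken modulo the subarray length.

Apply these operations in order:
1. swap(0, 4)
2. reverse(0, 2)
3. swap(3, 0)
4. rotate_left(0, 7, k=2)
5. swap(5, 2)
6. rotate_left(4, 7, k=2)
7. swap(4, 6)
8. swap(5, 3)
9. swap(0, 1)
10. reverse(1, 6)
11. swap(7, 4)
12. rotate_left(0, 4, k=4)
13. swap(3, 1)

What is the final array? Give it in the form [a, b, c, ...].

Answer: [C, A, F, G, B, H, E, I, D]

Derivation:
After 1 (swap(0, 4)): [E, I, G, F, C, A, B, H, D]
After 2 (reverse(0, 2)): [G, I, E, F, C, A, B, H, D]
After 3 (swap(3, 0)): [F, I, E, G, C, A, B, H, D]
After 4 (rotate_left(0, 7, k=2)): [E, G, C, A, B, H, F, I, D]
After 5 (swap(5, 2)): [E, G, H, A, B, C, F, I, D]
After 6 (rotate_left(4, 7, k=2)): [E, G, H, A, F, I, B, C, D]
After 7 (swap(4, 6)): [E, G, H, A, B, I, F, C, D]
After 8 (swap(5, 3)): [E, G, H, I, B, A, F, C, D]
After 9 (swap(0, 1)): [G, E, H, I, B, A, F, C, D]
After 10 (reverse(1, 6)): [G, F, A, B, I, H, E, C, D]
After 11 (swap(7, 4)): [G, F, A, B, C, H, E, I, D]
After 12 (rotate_left(0, 4, k=4)): [C, G, F, A, B, H, E, I, D]
After 13 (swap(3, 1)): [C, A, F, G, B, H, E, I, D]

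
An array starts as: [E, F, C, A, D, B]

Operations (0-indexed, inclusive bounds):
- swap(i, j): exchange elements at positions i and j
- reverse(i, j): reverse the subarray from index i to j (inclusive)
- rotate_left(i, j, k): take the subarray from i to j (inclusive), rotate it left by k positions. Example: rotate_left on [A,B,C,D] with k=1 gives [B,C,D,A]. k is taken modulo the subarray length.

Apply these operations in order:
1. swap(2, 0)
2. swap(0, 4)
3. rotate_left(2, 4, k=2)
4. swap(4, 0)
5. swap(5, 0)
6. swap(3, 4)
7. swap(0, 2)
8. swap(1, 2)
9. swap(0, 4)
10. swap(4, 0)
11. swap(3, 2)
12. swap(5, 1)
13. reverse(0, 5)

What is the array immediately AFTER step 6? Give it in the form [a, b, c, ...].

After 1 (swap(2, 0)): [C, F, E, A, D, B]
After 2 (swap(0, 4)): [D, F, E, A, C, B]
After 3 (rotate_left(2, 4, k=2)): [D, F, C, E, A, B]
After 4 (swap(4, 0)): [A, F, C, E, D, B]
After 5 (swap(5, 0)): [B, F, C, E, D, A]
After 6 (swap(3, 4)): [B, F, C, D, E, A]

Answer: [B, F, C, D, E, A]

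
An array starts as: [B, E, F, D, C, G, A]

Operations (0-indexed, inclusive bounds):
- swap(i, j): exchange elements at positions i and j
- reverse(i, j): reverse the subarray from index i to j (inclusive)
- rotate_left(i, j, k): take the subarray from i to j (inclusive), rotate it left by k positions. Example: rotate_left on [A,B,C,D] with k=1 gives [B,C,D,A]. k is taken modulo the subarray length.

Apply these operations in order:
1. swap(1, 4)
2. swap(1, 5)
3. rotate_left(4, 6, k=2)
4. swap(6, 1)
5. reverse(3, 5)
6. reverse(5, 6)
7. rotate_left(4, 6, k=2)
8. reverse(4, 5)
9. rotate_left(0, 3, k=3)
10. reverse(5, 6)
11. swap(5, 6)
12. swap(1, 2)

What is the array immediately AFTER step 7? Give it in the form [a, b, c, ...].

Answer: [B, C, F, E, D, A, G]

Derivation:
After 1 (swap(1, 4)): [B, C, F, D, E, G, A]
After 2 (swap(1, 5)): [B, G, F, D, E, C, A]
After 3 (rotate_left(4, 6, k=2)): [B, G, F, D, A, E, C]
After 4 (swap(6, 1)): [B, C, F, D, A, E, G]
After 5 (reverse(3, 5)): [B, C, F, E, A, D, G]
After 6 (reverse(5, 6)): [B, C, F, E, A, G, D]
After 7 (rotate_left(4, 6, k=2)): [B, C, F, E, D, A, G]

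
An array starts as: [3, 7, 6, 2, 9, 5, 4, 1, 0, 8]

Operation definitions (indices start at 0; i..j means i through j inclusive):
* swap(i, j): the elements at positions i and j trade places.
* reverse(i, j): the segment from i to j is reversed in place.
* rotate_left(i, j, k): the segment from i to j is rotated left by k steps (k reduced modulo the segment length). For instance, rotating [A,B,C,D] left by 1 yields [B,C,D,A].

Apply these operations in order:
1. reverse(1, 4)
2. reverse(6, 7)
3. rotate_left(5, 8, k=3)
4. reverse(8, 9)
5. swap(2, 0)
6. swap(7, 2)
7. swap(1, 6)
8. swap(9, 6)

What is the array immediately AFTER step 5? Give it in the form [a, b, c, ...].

After 1 (reverse(1, 4)): [3, 9, 2, 6, 7, 5, 4, 1, 0, 8]
After 2 (reverse(6, 7)): [3, 9, 2, 6, 7, 5, 1, 4, 0, 8]
After 3 (rotate_left(5, 8, k=3)): [3, 9, 2, 6, 7, 0, 5, 1, 4, 8]
After 4 (reverse(8, 9)): [3, 9, 2, 6, 7, 0, 5, 1, 8, 4]
After 5 (swap(2, 0)): [2, 9, 3, 6, 7, 0, 5, 1, 8, 4]

Answer: [2, 9, 3, 6, 7, 0, 5, 1, 8, 4]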